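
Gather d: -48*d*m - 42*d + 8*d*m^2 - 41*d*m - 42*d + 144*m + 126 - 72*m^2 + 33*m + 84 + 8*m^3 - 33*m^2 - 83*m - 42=d*(8*m^2 - 89*m - 84) + 8*m^3 - 105*m^2 + 94*m + 168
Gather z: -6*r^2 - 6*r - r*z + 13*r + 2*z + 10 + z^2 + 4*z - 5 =-6*r^2 + 7*r + z^2 + z*(6 - r) + 5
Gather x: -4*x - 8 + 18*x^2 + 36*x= 18*x^2 + 32*x - 8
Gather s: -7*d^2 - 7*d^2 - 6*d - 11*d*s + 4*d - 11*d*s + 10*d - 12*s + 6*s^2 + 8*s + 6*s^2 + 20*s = -14*d^2 + 8*d + 12*s^2 + s*(16 - 22*d)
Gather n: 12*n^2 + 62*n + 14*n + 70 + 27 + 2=12*n^2 + 76*n + 99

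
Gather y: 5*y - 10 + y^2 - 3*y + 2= y^2 + 2*y - 8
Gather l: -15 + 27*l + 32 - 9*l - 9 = 18*l + 8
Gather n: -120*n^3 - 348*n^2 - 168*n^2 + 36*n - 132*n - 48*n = -120*n^3 - 516*n^2 - 144*n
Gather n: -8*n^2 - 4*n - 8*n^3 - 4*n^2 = -8*n^3 - 12*n^2 - 4*n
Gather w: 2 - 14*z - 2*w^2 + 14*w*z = -2*w^2 + 14*w*z - 14*z + 2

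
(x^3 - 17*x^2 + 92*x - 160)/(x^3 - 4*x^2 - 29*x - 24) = (x^2 - 9*x + 20)/(x^2 + 4*x + 3)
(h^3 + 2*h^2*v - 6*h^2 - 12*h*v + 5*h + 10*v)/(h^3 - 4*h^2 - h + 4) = (h^2 + 2*h*v - 5*h - 10*v)/(h^2 - 3*h - 4)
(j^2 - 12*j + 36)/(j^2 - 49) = (j^2 - 12*j + 36)/(j^2 - 49)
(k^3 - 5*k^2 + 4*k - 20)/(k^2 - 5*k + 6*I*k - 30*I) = (k^2 + 4)/(k + 6*I)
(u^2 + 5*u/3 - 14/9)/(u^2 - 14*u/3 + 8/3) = (u + 7/3)/(u - 4)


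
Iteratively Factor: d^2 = (d)*(d)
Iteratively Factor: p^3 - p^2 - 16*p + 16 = (p - 4)*(p^2 + 3*p - 4) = (p - 4)*(p - 1)*(p + 4)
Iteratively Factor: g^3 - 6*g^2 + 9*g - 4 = (g - 1)*(g^2 - 5*g + 4) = (g - 1)^2*(g - 4)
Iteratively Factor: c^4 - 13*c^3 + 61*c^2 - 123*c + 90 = (c - 2)*(c^3 - 11*c^2 + 39*c - 45) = (c - 5)*(c - 2)*(c^2 - 6*c + 9) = (c - 5)*(c - 3)*(c - 2)*(c - 3)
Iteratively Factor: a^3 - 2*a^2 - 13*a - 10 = (a - 5)*(a^2 + 3*a + 2) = (a - 5)*(a + 1)*(a + 2)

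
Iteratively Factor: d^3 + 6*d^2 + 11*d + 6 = (d + 3)*(d^2 + 3*d + 2) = (d + 2)*(d + 3)*(d + 1)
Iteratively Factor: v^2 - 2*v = (v)*(v - 2)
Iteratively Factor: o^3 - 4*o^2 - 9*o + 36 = (o - 3)*(o^2 - o - 12) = (o - 3)*(o + 3)*(o - 4)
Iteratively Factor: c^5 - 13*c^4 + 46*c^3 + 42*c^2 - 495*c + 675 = (c - 3)*(c^4 - 10*c^3 + 16*c^2 + 90*c - 225) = (c - 5)*(c - 3)*(c^3 - 5*c^2 - 9*c + 45) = (c - 5)*(c - 3)*(c + 3)*(c^2 - 8*c + 15) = (c - 5)*(c - 3)^2*(c + 3)*(c - 5)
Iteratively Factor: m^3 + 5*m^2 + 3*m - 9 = (m - 1)*(m^2 + 6*m + 9) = (m - 1)*(m + 3)*(m + 3)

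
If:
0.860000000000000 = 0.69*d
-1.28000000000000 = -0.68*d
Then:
No Solution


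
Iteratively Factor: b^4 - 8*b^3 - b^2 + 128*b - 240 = (b - 3)*(b^3 - 5*b^2 - 16*b + 80) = (b - 3)*(b + 4)*(b^2 - 9*b + 20) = (b - 4)*(b - 3)*(b + 4)*(b - 5)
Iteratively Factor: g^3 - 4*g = (g)*(g^2 - 4) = g*(g + 2)*(g - 2)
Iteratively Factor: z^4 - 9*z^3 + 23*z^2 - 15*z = (z - 3)*(z^3 - 6*z^2 + 5*z) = (z - 5)*(z - 3)*(z^2 - z) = (z - 5)*(z - 3)*(z - 1)*(z)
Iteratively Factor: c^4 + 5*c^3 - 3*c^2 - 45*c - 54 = (c + 2)*(c^3 + 3*c^2 - 9*c - 27) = (c - 3)*(c + 2)*(c^2 + 6*c + 9) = (c - 3)*(c + 2)*(c + 3)*(c + 3)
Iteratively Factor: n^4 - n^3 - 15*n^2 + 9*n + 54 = (n - 3)*(n^3 + 2*n^2 - 9*n - 18) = (n - 3)*(n + 3)*(n^2 - n - 6) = (n - 3)^2*(n + 3)*(n + 2)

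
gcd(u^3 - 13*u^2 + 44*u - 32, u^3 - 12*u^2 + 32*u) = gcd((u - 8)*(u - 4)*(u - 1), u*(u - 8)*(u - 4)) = u^2 - 12*u + 32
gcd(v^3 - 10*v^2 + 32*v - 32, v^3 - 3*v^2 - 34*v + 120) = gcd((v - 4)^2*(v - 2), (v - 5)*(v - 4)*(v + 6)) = v - 4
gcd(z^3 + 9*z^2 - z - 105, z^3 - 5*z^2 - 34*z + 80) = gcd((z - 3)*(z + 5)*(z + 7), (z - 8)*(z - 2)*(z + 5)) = z + 5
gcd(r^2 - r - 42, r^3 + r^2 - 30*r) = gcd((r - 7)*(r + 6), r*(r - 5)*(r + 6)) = r + 6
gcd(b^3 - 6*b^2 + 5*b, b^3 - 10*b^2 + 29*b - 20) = b^2 - 6*b + 5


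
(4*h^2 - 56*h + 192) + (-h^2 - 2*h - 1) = 3*h^2 - 58*h + 191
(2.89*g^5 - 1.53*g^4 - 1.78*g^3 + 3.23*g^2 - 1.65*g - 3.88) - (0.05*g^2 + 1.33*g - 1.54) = 2.89*g^5 - 1.53*g^4 - 1.78*g^3 + 3.18*g^2 - 2.98*g - 2.34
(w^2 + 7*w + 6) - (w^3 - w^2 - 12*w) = -w^3 + 2*w^2 + 19*w + 6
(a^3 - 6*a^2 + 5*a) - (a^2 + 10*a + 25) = a^3 - 7*a^2 - 5*a - 25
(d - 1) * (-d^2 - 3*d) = -d^3 - 2*d^2 + 3*d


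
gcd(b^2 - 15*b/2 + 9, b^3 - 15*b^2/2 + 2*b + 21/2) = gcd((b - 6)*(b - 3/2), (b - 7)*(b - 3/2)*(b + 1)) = b - 3/2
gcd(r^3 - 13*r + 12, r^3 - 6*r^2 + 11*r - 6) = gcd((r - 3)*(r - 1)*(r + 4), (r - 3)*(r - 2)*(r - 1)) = r^2 - 4*r + 3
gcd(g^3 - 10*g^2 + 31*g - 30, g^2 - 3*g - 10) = g - 5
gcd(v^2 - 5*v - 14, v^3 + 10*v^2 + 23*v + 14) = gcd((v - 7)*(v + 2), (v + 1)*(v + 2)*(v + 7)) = v + 2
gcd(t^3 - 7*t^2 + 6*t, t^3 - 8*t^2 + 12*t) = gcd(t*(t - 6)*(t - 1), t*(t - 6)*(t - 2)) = t^2 - 6*t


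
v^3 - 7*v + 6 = (v - 2)*(v - 1)*(v + 3)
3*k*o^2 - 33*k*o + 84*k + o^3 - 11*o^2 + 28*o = (3*k + o)*(o - 7)*(o - 4)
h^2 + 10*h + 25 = (h + 5)^2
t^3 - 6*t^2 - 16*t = t*(t - 8)*(t + 2)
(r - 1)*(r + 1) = r^2 - 1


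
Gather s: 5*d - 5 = 5*d - 5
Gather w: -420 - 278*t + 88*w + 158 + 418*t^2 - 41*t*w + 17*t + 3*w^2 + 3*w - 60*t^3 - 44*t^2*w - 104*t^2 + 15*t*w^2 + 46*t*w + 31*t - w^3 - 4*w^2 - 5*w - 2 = -60*t^3 + 314*t^2 - 230*t - w^3 + w^2*(15*t - 1) + w*(-44*t^2 + 5*t + 86) - 264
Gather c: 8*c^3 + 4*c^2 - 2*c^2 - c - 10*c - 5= 8*c^3 + 2*c^2 - 11*c - 5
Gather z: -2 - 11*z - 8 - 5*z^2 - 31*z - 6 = -5*z^2 - 42*z - 16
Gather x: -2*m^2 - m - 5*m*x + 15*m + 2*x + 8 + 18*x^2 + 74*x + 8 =-2*m^2 + 14*m + 18*x^2 + x*(76 - 5*m) + 16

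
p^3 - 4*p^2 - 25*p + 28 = (p - 7)*(p - 1)*(p + 4)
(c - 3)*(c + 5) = c^2 + 2*c - 15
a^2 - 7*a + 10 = (a - 5)*(a - 2)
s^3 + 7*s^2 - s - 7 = (s - 1)*(s + 1)*(s + 7)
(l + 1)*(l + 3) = l^2 + 4*l + 3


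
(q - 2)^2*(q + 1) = q^3 - 3*q^2 + 4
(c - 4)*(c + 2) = c^2 - 2*c - 8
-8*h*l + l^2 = l*(-8*h + l)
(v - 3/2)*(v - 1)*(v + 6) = v^3 + 7*v^2/2 - 27*v/2 + 9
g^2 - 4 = (g - 2)*(g + 2)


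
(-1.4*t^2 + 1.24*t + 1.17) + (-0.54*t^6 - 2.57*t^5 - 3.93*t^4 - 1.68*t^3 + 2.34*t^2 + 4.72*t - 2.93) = -0.54*t^6 - 2.57*t^5 - 3.93*t^4 - 1.68*t^3 + 0.94*t^2 + 5.96*t - 1.76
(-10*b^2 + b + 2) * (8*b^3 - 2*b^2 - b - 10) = -80*b^5 + 28*b^4 + 24*b^3 + 95*b^2 - 12*b - 20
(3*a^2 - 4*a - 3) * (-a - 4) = -3*a^3 - 8*a^2 + 19*a + 12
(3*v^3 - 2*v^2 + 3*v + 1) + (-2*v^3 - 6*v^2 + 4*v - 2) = v^3 - 8*v^2 + 7*v - 1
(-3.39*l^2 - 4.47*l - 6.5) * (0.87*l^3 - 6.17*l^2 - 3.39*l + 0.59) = -2.9493*l^5 + 17.0274*l^4 + 33.417*l^3 + 53.2582*l^2 + 19.3977*l - 3.835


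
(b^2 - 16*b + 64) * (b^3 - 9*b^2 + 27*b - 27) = b^5 - 25*b^4 + 235*b^3 - 1035*b^2 + 2160*b - 1728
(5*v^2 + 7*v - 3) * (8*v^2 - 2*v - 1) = 40*v^4 + 46*v^3 - 43*v^2 - v + 3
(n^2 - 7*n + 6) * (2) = 2*n^2 - 14*n + 12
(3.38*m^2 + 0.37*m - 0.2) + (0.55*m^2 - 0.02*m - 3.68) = 3.93*m^2 + 0.35*m - 3.88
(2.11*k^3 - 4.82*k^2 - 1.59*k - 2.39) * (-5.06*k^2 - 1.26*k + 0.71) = -10.6766*k^5 + 21.7306*k^4 + 15.6167*k^3 + 10.6746*k^2 + 1.8825*k - 1.6969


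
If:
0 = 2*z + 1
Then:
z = -1/2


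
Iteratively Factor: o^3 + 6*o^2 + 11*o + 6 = (o + 1)*(o^2 + 5*o + 6) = (o + 1)*(o + 3)*(o + 2)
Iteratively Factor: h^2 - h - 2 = (h - 2)*(h + 1)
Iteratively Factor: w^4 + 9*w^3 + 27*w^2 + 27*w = (w + 3)*(w^3 + 6*w^2 + 9*w) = (w + 3)^2*(w^2 + 3*w) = (w + 3)^3*(w)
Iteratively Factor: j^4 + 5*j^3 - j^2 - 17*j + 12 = (j - 1)*(j^3 + 6*j^2 + 5*j - 12) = (j - 1)^2*(j^2 + 7*j + 12) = (j - 1)^2*(j + 4)*(j + 3)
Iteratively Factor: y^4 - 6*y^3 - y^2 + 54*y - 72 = (y - 4)*(y^3 - 2*y^2 - 9*y + 18) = (y - 4)*(y - 2)*(y^2 - 9) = (y - 4)*(y - 2)*(y + 3)*(y - 3)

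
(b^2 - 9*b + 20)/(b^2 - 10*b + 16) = (b^2 - 9*b + 20)/(b^2 - 10*b + 16)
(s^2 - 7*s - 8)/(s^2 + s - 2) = (s^2 - 7*s - 8)/(s^2 + s - 2)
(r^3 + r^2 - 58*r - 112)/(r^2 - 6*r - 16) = r + 7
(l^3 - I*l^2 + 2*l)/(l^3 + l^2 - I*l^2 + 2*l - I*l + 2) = l/(l + 1)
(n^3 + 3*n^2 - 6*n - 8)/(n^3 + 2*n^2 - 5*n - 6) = (n + 4)/(n + 3)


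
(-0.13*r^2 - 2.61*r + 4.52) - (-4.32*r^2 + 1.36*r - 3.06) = 4.19*r^2 - 3.97*r + 7.58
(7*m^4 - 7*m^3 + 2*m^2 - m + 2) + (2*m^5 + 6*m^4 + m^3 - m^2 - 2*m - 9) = 2*m^5 + 13*m^4 - 6*m^3 + m^2 - 3*m - 7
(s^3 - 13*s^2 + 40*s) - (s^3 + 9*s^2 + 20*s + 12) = -22*s^2 + 20*s - 12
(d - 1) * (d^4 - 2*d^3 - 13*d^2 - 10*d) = d^5 - 3*d^4 - 11*d^3 + 3*d^2 + 10*d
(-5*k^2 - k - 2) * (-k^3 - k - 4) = 5*k^5 + k^4 + 7*k^3 + 21*k^2 + 6*k + 8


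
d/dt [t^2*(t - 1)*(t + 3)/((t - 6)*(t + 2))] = 2*t*(t^4 - 5*t^3 - 32*t^2 - 30*t + 36)/(t^4 - 8*t^3 - 8*t^2 + 96*t + 144)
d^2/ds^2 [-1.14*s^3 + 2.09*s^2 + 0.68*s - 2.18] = 4.18 - 6.84*s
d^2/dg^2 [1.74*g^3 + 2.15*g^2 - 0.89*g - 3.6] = 10.44*g + 4.3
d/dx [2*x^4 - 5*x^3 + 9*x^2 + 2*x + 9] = 8*x^3 - 15*x^2 + 18*x + 2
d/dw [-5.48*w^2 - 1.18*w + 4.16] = -10.96*w - 1.18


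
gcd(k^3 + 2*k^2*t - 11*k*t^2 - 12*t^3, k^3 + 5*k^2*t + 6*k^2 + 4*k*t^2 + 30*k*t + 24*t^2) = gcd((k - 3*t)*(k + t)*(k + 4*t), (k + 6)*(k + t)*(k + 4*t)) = k^2 + 5*k*t + 4*t^2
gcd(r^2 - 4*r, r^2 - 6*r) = r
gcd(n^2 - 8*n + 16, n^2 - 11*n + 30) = 1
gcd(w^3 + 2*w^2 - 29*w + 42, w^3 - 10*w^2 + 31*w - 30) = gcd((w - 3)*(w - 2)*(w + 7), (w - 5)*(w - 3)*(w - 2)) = w^2 - 5*w + 6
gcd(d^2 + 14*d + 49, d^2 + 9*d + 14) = d + 7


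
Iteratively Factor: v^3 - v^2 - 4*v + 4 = (v - 2)*(v^2 + v - 2) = (v - 2)*(v + 2)*(v - 1)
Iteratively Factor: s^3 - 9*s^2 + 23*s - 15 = (s - 5)*(s^2 - 4*s + 3) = (s - 5)*(s - 1)*(s - 3)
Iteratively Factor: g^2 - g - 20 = (g + 4)*(g - 5)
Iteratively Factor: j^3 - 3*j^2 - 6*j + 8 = (j + 2)*(j^2 - 5*j + 4) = (j - 1)*(j + 2)*(j - 4)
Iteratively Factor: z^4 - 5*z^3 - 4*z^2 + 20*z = (z + 2)*(z^3 - 7*z^2 + 10*z) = (z - 2)*(z + 2)*(z^2 - 5*z) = (z - 5)*(z - 2)*(z + 2)*(z)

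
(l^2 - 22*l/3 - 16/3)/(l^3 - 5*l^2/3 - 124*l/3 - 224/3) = (3*l + 2)/(3*l^2 + 19*l + 28)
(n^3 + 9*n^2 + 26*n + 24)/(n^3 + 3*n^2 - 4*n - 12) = (n + 4)/(n - 2)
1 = 1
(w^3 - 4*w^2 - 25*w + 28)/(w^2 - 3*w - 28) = w - 1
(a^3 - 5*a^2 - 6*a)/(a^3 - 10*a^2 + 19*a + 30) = a/(a - 5)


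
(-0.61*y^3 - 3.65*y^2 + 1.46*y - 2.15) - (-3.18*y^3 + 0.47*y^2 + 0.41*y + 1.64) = 2.57*y^3 - 4.12*y^2 + 1.05*y - 3.79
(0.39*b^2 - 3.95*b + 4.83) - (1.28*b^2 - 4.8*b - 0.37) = -0.89*b^2 + 0.85*b + 5.2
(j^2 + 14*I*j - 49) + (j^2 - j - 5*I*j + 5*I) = 2*j^2 - j + 9*I*j - 49 + 5*I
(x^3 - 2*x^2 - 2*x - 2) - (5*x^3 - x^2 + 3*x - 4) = -4*x^3 - x^2 - 5*x + 2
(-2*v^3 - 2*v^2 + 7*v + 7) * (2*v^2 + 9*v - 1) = -4*v^5 - 22*v^4 - 2*v^3 + 79*v^2 + 56*v - 7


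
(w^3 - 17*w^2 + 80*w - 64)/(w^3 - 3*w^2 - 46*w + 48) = (w - 8)/(w + 6)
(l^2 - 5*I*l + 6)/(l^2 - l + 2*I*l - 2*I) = (l^2 - 5*I*l + 6)/(l^2 - l + 2*I*l - 2*I)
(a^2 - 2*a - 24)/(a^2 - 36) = (a + 4)/(a + 6)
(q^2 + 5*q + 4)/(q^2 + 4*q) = (q + 1)/q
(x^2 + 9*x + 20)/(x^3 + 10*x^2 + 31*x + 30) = (x + 4)/(x^2 + 5*x + 6)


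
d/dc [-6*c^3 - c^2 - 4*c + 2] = -18*c^2 - 2*c - 4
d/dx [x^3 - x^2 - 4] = x*(3*x - 2)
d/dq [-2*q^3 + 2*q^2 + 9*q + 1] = -6*q^2 + 4*q + 9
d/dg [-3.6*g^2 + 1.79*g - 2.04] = 1.79 - 7.2*g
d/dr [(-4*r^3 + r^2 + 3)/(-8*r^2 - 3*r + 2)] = (32*r^4 + 24*r^3 - 27*r^2 + 52*r + 9)/(64*r^4 + 48*r^3 - 23*r^2 - 12*r + 4)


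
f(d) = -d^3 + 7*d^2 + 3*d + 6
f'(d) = -3*d^2 + 14*d + 3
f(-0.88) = 9.46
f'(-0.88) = -11.64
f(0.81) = 12.49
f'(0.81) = 12.37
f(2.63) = 44.12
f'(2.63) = 19.07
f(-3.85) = 155.27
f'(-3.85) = -95.37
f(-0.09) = 5.79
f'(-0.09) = 1.72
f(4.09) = 66.95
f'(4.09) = 10.08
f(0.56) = 9.70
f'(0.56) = 9.90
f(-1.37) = 17.60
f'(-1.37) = -21.81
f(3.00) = 51.00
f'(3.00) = 18.00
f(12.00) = -678.00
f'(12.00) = -261.00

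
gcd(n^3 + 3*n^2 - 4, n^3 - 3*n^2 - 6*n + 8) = n^2 + n - 2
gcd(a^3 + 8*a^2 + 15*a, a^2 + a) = a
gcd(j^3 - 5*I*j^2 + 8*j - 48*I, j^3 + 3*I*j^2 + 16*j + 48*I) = j^2 - I*j + 12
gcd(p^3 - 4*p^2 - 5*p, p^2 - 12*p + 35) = p - 5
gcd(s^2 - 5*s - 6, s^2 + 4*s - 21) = 1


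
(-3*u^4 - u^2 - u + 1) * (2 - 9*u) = 27*u^5 - 6*u^4 + 9*u^3 + 7*u^2 - 11*u + 2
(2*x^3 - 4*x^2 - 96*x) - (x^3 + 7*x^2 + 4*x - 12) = x^3 - 11*x^2 - 100*x + 12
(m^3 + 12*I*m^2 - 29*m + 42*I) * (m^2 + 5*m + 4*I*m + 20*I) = m^5 + 5*m^4 + 16*I*m^4 - 77*m^3 + 80*I*m^3 - 385*m^2 - 74*I*m^2 - 168*m - 370*I*m - 840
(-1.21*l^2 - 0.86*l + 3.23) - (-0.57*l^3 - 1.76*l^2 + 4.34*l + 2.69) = 0.57*l^3 + 0.55*l^2 - 5.2*l + 0.54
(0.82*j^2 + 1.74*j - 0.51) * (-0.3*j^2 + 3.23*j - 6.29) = -0.246*j^4 + 2.1266*j^3 + 0.615399999999999*j^2 - 12.5919*j + 3.2079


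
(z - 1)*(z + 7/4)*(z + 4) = z^3 + 19*z^2/4 + 5*z/4 - 7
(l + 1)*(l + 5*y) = l^2 + 5*l*y + l + 5*y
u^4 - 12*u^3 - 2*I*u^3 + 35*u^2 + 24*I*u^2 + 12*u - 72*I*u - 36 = (u - 6)^2*(u - I)^2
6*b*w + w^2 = w*(6*b + w)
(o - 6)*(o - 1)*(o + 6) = o^3 - o^2 - 36*o + 36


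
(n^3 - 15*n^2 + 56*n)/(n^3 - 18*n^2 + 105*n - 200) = n*(n - 7)/(n^2 - 10*n + 25)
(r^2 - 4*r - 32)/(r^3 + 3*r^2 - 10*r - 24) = (r - 8)/(r^2 - r - 6)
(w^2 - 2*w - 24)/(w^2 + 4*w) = (w - 6)/w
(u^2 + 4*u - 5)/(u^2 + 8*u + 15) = (u - 1)/(u + 3)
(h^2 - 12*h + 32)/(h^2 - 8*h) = (h - 4)/h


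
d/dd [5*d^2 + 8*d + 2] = 10*d + 8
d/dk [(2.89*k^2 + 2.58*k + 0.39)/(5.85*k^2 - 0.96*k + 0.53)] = (-17.8674*k^2 - 1.4996*k + 1.7418)/(34.2225*k^4 - 11.232*k^3 + 7.1226*k^2 - 1.0176*k + 0.2809)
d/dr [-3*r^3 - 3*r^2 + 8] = 3*r*(-3*r - 2)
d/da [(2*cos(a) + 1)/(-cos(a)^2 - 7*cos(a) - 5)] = (-2*cos(a) - cos(2*a) + 2)*sin(a)/(cos(a)^2 + 7*cos(a) + 5)^2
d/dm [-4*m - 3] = -4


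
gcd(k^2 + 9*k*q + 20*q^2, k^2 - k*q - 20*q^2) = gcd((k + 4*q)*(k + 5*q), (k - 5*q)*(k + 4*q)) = k + 4*q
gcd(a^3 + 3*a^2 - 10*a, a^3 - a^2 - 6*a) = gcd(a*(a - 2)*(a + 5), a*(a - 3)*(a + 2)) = a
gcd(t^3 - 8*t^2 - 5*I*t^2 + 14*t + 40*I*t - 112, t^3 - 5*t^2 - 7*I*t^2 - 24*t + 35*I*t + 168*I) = t^2 + t*(-8 - 7*I) + 56*I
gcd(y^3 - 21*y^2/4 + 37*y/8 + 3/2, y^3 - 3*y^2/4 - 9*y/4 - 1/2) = y + 1/4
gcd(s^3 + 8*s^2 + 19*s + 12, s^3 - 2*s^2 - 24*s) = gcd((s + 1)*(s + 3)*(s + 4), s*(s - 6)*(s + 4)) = s + 4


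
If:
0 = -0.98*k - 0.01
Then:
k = -0.01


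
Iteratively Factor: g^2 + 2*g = (g)*(g + 2)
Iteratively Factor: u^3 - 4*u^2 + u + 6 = (u - 2)*(u^2 - 2*u - 3) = (u - 2)*(u + 1)*(u - 3)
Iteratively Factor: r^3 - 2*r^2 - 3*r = (r + 1)*(r^2 - 3*r) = r*(r + 1)*(r - 3)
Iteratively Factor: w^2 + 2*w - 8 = (w - 2)*(w + 4)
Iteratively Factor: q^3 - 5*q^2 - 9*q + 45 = (q - 5)*(q^2 - 9) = (q - 5)*(q - 3)*(q + 3)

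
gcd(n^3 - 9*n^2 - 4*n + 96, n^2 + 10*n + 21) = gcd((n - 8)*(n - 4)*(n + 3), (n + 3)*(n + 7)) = n + 3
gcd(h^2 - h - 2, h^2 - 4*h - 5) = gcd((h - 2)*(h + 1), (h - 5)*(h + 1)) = h + 1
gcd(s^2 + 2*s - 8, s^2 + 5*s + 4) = s + 4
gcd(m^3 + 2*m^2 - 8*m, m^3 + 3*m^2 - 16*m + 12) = m - 2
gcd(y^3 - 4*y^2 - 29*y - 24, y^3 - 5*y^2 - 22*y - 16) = y^2 - 7*y - 8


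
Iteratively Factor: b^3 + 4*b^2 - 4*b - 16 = (b + 2)*(b^2 + 2*b - 8) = (b - 2)*(b + 2)*(b + 4)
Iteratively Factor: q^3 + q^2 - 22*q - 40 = (q - 5)*(q^2 + 6*q + 8) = (q - 5)*(q + 4)*(q + 2)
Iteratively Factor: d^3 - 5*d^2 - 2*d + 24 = (d + 2)*(d^2 - 7*d + 12) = (d - 4)*(d + 2)*(d - 3)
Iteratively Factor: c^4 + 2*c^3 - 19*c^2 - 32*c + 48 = (c + 4)*(c^3 - 2*c^2 - 11*c + 12) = (c - 1)*(c + 4)*(c^2 - c - 12) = (c - 4)*(c - 1)*(c + 4)*(c + 3)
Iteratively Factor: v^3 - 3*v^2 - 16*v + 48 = (v - 3)*(v^2 - 16) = (v - 3)*(v + 4)*(v - 4)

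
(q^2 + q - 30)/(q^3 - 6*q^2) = (q^2 + q - 30)/(q^2*(q - 6))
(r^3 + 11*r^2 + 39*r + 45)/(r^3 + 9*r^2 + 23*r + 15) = (r + 3)/(r + 1)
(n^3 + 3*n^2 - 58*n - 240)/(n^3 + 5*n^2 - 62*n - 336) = (n + 5)/(n + 7)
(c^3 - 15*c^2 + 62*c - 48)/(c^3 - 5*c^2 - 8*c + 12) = (c - 8)/(c + 2)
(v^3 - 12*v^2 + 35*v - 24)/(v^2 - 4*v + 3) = v - 8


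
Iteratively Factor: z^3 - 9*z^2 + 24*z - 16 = (z - 4)*(z^2 - 5*z + 4) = (z - 4)*(z - 1)*(z - 4)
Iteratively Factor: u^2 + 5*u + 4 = (u + 4)*(u + 1)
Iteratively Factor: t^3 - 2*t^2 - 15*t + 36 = (t - 3)*(t^2 + t - 12) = (t - 3)*(t + 4)*(t - 3)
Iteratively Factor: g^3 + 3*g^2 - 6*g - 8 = (g + 1)*(g^2 + 2*g - 8) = (g - 2)*(g + 1)*(g + 4)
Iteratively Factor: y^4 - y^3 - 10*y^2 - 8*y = (y)*(y^3 - y^2 - 10*y - 8) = y*(y + 1)*(y^2 - 2*y - 8) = y*(y + 1)*(y + 2)*(y - 4)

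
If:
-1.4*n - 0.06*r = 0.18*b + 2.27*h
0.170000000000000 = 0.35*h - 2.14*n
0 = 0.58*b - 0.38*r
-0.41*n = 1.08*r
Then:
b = 0.02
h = 0.04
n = -0.07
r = 0.03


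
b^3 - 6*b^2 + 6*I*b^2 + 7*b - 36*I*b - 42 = (b - 6)*(b - I)*(b + 7*I)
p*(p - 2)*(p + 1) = p^3 - p^2 - 2*p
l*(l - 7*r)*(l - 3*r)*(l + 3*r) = l^4 - 7*l^3*r - 9*l^2*r^2 + 63*l*r^3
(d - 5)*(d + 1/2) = d^2 - 9*d/2 - 5/2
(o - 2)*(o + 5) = o^2 + 3*o - 10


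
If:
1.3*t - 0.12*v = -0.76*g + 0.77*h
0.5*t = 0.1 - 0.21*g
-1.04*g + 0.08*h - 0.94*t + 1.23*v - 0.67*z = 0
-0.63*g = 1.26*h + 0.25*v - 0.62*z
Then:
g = 0.586015571329269*z - 0.429273113263153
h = 0.0303779723634058*z + 0.231981624158036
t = 0.380294707570524 - 0.246126539958293*z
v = 0.850135779538676*z - 0.0874191403333573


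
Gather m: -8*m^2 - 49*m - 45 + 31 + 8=-8*m^2 - 49*m - 6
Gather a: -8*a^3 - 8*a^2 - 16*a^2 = -8*a^3 - 24*a^2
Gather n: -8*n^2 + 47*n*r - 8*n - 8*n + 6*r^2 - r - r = -8*n^2 + n*(47*r - 16) + 6*r^2 - 2*r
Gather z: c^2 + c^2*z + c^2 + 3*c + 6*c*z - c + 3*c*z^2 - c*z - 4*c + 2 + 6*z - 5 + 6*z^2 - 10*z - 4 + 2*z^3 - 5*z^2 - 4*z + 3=2*c^2 - 2*c + 2*z^3 + z^2*(3*c + 1) + z*(c^2 + 5*c - 8) - 4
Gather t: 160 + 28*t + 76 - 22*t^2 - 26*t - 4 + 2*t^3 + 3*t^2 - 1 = 2*t^3 - 19*t^2 + 2*t + 231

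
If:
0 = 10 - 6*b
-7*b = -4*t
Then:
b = 5/3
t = 35/12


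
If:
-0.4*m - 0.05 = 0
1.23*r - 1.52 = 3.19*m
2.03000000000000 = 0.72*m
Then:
No Solution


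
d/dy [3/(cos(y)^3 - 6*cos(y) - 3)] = 9*(cos(y)^2 - 2)*sin(y)/(-cos(y)^3 + 6*cos(y) + 3)^2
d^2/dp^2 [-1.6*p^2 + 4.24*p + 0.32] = -3.20000000000000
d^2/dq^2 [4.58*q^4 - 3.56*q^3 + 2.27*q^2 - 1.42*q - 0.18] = 54.96*q^2 - 21.36*q + 4.54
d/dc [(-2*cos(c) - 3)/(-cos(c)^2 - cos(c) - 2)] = (6*cos(c) + cos(2*c))*sin(c)/(cos(c)^2 + cos(c) + 2)^2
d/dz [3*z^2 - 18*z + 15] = 6*z - 18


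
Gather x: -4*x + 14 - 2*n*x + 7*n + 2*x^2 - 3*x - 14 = 7*n + 2*x^2 + x*(-2*n - 7)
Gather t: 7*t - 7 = 7*t - 7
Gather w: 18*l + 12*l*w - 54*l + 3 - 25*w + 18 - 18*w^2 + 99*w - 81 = -36*l - 18*w^2 + w*(12*l + 74) - 60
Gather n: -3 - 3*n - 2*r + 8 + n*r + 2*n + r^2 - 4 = n*(r - 1) + r^2 - 2*r + 1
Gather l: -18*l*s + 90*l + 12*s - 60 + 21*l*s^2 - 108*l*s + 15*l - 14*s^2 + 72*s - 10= l*(21*s^2 - 126*s + 105) - 14*s^2 + 84*s - 70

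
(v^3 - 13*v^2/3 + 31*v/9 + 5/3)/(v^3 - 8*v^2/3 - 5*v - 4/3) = (v^2 - 14*v/3 + 5)/(v^2 - 3*v - 4)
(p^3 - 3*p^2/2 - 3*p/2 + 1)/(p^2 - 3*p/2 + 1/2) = (p^2 - p - 2)/(p - 1)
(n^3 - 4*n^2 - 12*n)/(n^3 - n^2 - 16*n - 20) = n*(n - 6)/(n^2 - 3*n - 10)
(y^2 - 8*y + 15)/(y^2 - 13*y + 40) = (y - 3)/(y - 8)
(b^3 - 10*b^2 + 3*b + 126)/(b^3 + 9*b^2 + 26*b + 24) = (b^2 - 13*b + 42)/(b^2 + 6*b + 8)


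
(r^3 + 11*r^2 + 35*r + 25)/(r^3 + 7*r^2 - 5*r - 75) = (r + 1)/(r - 3)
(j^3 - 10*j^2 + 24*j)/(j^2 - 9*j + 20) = j*(j - 6)/(j - 5)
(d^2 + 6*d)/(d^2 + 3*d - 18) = d/(d - 3)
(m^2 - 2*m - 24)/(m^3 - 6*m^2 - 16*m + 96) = 1/(m - 4)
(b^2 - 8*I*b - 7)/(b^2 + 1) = (b - 7*I)/(b + I)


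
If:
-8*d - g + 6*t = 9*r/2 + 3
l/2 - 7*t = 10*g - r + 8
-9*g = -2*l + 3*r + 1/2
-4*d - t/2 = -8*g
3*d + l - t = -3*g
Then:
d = 19553/11374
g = 6839/11374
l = -63088/5687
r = -53265/5687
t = -500/121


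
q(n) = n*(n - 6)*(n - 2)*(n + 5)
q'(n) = n*(n - 6)*(n - 2) + n*(n - 6)*(n + 5) + n*(n - 2)*(n + 5) + (n - 6)*(n - 2)*(n + 5) = 4*n^3 - 9*n^2 - 56*n + 60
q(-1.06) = -90.23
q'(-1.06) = 104.48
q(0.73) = 28.00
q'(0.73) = 15.88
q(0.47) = 21.75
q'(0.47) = 32.11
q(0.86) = 29.53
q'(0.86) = 7.73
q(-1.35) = -121.33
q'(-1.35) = 109.36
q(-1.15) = -99.72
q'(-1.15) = 106.41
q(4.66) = -160.45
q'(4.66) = 8.38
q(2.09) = -5.21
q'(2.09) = -59.84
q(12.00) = 12240.00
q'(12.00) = 5004.00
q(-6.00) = 576.00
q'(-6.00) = -792.00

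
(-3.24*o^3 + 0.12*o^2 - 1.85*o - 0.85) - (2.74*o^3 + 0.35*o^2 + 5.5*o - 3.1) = -5.98*o^3 - 0.23*o^2 - 7.35*o + 2.25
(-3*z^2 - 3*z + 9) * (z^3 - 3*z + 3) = -3*z^5 - 3*z^4 + 18*z^3 - 36*z + 27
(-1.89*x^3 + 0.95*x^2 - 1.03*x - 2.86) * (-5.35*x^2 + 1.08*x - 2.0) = 10.1115*x^5 - 7.1237*x^4 + 10.3165*x^3 + 12.2886*x^2 - 1.0288*x + 5.72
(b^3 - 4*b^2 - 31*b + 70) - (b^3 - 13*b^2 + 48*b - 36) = 9*b^2 - 79*b + 106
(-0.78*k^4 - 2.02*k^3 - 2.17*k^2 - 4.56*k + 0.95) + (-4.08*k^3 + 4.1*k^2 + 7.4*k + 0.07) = -0.78*k^4 - 6.1*k^3 + 1.93*k^2 + 2.84*k + 1.02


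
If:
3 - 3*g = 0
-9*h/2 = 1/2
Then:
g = 1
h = -1/9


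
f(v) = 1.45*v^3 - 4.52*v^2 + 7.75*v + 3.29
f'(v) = 4.35*v^2 - 9.04*v + 7.75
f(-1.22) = -15.53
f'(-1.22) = 25.25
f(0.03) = 3.52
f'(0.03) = 7.48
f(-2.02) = -42.76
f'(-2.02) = 43.76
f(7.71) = 458.91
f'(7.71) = 196.63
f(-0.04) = 2.97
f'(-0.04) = 8.12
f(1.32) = 8.98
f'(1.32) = 3.40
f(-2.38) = -60.31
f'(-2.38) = 53.91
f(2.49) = 16.95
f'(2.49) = 12.21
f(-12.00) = -3246.19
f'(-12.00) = 742.63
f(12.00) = 1951.01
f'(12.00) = 525.67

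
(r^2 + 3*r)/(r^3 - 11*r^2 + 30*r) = (r + 3)/(r^2 - 11*r + 30)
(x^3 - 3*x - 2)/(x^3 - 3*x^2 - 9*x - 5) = (x - 2)/(x - 5)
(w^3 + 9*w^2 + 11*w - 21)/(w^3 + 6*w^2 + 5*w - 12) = (w + 7)/(w + 4)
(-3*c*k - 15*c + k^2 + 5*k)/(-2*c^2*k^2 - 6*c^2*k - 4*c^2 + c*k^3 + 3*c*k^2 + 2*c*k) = (3*c*k + 15*c - k^2 - 5*k)/(c*(2*c*k^2 + 6*c*k + 4*c - k^3 - 3*k^2 - 2*k))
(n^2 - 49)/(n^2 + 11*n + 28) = (n - 7)/(n + 4)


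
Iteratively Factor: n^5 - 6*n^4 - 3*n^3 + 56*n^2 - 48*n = (n - 1)*(n^4 - 5*n^3 - 8*n^2 + 48*n) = (n - 1)*(n + 3)*(n^3 - 8*n^2 + 16*n) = (n - 4)*(n - 1)*(n + 3)*(n^2 - 4*n) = (n - 4)^2*(n - 1)*(n + 3)*(n)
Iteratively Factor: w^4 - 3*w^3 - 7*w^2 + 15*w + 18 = (w + 2)*(w^3 - 5*w^2 + 3*w + 9) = (w - 3)*(w + 2)*(w^2 - 2*w - 3) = (w - 3)^2*(w + 2)*(w + 1)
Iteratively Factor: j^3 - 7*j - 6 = (j - 3)*(j^2 + 3*j + 2) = (j - 3)*(j + 2)*(j + 1)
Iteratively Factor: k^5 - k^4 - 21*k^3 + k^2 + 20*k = (k - 1)*(k^4 - 21*k^2 - 20*k) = (k - 5)*(k - 1)*(k^3 + 5*k^2 + 4*k) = (k - 5)*(k - 1)*(k + 4)*(k^2 + k) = (k - 5)*(k - 1)*(k + 1)*(k + 4)*(k)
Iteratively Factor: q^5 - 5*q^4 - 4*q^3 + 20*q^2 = (q - 2)*(q^4 - 3*q^3 - 10*q^2) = q*(q - 2)*(q^3 - 3*q^2 - 10*q) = q^2*(q - 2)*(q^2 - 3*q - 10) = q^2*(q - 5)*(q - 2)*(q + 2)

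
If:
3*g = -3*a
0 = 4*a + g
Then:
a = 0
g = 0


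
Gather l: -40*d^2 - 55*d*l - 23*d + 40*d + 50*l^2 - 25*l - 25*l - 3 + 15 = -40*d^2 + 17*d + 50*l^2 + l*(-55*d - 50) + 12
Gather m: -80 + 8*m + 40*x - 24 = 8*m + 40*x - 104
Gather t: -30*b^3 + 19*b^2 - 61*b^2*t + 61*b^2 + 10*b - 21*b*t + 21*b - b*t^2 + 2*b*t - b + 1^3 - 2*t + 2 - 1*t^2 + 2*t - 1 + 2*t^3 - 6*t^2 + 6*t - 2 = -30*b^3 + 80*b^2 + 30*b + 2*t^3 + t^2*(-b - 7) + t*(-61*b^2 - 19*b + 6)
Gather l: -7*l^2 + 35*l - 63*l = -7*l^2 - 28*l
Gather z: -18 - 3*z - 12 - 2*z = -5*z - 30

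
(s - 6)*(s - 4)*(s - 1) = s^3 - 11*s^2 + 34*s - 24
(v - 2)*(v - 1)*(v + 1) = v^3 - 2*v^2 - v + 2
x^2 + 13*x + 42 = (x + 6)*(x + 7)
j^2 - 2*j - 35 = (j - 7)*(j + 5)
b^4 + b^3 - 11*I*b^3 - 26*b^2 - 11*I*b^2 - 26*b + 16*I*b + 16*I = (b - 8*I)*(b - 2*I)*(-I*b - I)*(I*b + 1)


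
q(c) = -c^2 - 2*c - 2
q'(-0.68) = -0.64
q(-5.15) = -18.22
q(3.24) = -18.98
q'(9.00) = -20.00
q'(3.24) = -8.48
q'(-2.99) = 3.98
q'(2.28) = -6.56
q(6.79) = -61.68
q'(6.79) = -15.58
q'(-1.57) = 1.14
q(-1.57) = -1.32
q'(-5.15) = 8.30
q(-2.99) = -4.96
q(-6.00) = -26.00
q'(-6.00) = 10.00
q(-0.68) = -1.10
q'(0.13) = -2.26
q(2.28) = -11.76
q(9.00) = -101.00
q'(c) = -2*c - 2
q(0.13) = -2.28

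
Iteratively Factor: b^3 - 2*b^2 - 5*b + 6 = (b + 2)*(b^2 - 4*b + 3) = (b - 1)*(b + 2)*(b - 3)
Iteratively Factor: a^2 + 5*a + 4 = (a + 4)*(a + 1)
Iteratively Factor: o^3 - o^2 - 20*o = (o - 5)*(o^2 + 4*o) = o*(o - 5)*(o + 4)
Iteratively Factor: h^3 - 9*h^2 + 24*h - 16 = (h - 4)*(h^2 - 5*h + 4) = (h - 4)*(h - 1)*(h - 4)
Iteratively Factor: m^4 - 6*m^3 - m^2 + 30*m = (m + 2)*(m^3 - 8*m^2 + 15*m) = (m - 5)*(m + 2)*(m^2 - 3*m) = m*(m - 5)*(m + 2)*(m - 3)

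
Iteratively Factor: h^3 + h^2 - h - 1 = (h + 1)*(h^2 - 1) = (h - 1)*(h + 1)*(h + 1)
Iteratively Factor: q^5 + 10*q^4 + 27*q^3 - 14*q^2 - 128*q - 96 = (q - 2)*(q^4 + 12*q^3 + 51*q^2 + 88*q + 48) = (q - 2)*(q + 4)*(q^3 + 8*q^2 + 19*q + 12) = (q - 2)*(q + 4)^2*(q^2 + 4*q + 3) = (q - 2)*(q + 1)*(q + 4)^2*(q + 3)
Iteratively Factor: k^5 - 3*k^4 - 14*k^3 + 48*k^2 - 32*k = (k)*(k^4 - 3*k^3 - 14*k^2 + 48*k - 32) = k*(k - 2)*(k^3 - k^2 - 16*k + 16) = k*(k - 4)*(k - 2)*(k^2 + 3*k - 4) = k*(k - 4)*(k - 2)*(k + 4)*(k - 1)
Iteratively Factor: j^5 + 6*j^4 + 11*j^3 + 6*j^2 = (j + 2)*(j^4 + 4*j^3 + 3*j^2) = (j + 2)*(j + 3)*(j^3 + j^2) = j*(j + 2)*(j + 3)*(j^2 + j) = j^2*(j + 2)*(j + 3)*(j + 1)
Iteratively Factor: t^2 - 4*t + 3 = (t - 1)*(t - 3)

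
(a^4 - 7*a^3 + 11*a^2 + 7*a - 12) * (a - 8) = a^5 - 15*a^4 + 67*a^3 - 81*a^2 - 68*a + 96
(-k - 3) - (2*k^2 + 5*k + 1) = -2*k^2 - 6*k - 4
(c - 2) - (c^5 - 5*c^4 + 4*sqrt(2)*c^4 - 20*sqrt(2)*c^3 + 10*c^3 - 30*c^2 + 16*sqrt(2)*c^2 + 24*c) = -c^5 - 4*sqrt(2)*c^4 + 5*c^4 - 10*c^3 + 20*sqrt(2)*c^3 - 16*sqrt(2)*c^2 + 30*c^2 - 23*c - 2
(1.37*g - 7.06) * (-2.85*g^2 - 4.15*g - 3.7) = -3.9045*g^3 + 14.4355*g^2 + 24.23*g + 26.122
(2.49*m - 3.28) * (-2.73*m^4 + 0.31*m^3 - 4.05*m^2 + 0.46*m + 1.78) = -6.7977*m^5 + 9.7263*m^4 - 11.1013*m^3 + 14.4294*m^2 + 2.9234*m - 5.8384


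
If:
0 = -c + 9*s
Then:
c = 9*s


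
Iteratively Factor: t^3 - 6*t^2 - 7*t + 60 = (t + 3)*(t^2 - 9*t + 20) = (t - 4)*(t + 3)*(t - 5)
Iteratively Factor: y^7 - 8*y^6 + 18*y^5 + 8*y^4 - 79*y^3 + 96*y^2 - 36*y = (y - 1)*(y^6 - 7*y^5 + 11*y^4 + 19*y^3 - 60*y^2 + 36*y) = (y - 2)*(y - 1)*(y^5 - 5*y^4 + y^3 + 21*y^2 - 18*y) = (y - 3)*(y - 2)*(y - 1)*(y^4 - 2*y^3 - 5*y^2 + 6*y) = (y - 3)*(y - 2)*(y - 1)*(y + 2)*(y^3 - 4*y^2 + 3*y) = (y - 3)*(y - 2)*(y - 1)^2*(y + 2)*(y^2 - 3*y) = y*(y - 3)*(y - 2)*(y - 1)^2*(y + 2)*(y - 3)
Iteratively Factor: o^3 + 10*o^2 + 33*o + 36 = (o + 3)*(o^2 + 7*o + 12) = (o + 3)*(o + 4)*(o + 3)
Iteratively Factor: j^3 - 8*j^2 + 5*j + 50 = (j + 2)*(j^2 - 10*j + 25) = (j - 5)*(j + 2)*(j - 5)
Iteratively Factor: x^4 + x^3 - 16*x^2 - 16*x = (x + 4)*(x^3 - 3*x^2 - 4*x) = x*(x + 4)*(x^2 - 3*x - 4) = x*(x - 4)*(x + 4)*(x + 1)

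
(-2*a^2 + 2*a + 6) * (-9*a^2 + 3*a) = 18*a^4 - 24*a^3 - 48*a^2 + 18*a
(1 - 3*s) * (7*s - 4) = -21*s^2 + 19*s - 4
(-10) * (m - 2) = 20 - 10*m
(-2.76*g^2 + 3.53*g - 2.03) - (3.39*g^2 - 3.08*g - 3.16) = -6.15*g^2 + 6.61*g + 1.13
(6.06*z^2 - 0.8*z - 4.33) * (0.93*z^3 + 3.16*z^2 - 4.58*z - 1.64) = 5.6358*z^5 + 18.4056*z^4 - 34.3097*z^3 - 19.9572*z^2 + 21.1434*z + 7.1012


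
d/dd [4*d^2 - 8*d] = 8*d - 8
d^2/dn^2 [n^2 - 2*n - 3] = 2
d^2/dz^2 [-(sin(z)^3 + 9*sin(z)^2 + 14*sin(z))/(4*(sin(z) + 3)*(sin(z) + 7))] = (sin(z)^4 + 9*sin(z)^3 + 30*sin(z)^2 + 18*sin(z) - 6)/(4*(sin(z) + 3)^3)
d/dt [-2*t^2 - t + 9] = -4*t - 1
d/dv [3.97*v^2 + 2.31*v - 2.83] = 7.94*v + 2.31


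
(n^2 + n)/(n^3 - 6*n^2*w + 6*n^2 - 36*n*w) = (n + 1)/(n^2 - 6*n*w + 6*n - 36*w)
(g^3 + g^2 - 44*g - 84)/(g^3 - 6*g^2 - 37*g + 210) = (g + 2)/(g - 5)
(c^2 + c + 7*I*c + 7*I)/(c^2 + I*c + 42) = (c + 1)/(c - 6*I)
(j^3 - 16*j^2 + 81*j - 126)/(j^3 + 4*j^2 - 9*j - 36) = (j^2 - 13*j + 42)/(j^2 + 7*j + 12)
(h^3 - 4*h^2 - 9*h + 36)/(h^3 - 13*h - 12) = (h - 3)/(h + 1)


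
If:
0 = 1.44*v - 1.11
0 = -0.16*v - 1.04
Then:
No Solution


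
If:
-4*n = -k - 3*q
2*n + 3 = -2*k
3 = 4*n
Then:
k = -9/4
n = 3/4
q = 7/4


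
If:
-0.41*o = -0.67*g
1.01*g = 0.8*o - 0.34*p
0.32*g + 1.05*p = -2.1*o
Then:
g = 0.00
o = 0.00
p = 0.00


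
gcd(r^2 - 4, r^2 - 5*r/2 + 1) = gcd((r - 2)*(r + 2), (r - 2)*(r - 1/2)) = r - 2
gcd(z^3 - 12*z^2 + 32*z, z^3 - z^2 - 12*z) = z^2 - 4*z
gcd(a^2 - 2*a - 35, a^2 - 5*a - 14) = a - 7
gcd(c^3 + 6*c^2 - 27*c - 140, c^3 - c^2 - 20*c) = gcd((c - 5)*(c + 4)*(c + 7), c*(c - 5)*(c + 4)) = c^2 - c - 20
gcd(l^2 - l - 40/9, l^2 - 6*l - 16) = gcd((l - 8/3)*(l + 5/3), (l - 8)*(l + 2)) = 1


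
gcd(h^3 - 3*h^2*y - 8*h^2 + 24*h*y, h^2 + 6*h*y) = h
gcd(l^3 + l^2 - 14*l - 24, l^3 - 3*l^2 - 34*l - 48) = l^2 + 5*l + 6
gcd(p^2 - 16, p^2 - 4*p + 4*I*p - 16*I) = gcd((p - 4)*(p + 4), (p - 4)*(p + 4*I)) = p - 4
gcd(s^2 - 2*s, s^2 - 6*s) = s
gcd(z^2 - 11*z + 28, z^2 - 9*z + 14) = z - 7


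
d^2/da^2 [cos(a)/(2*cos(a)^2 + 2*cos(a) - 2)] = ((1 - cos(a)^2)^2 - cos(a)^5 - 4*cos(a)^3 + cos(a)^2 + 5*cos(a) + 1)/(2*(cos(a)^2 + cos(a) - 1)^3)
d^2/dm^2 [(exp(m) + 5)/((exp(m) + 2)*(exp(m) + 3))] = (exp(4*m) + 15*exp(3*m) + 39*exp(2*m) - 25*exp(m) - 114)*exp(m)/(exp(6*m) + 15*exp(5*m) + 93*exp(4*m) + 305*exp(3*m) + 558*exp(2*m) + 540*exp(m) + 216)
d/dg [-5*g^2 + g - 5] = 1 - 10*g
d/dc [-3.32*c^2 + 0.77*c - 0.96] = 0.77 - 6.64*c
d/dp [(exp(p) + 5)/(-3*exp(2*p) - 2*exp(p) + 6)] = (3*exp(2*p) + 30*exp(p) + 16)*exp(p)/(9*exp(4*p) + 12*exp(3*p) - 32*exp(2*p) - 24*exp(p) + 36)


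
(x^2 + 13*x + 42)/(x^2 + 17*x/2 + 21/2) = 2*(x + 6)/(2*x + 3)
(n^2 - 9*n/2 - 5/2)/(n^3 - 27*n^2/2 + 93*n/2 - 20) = (2*n + 1)/(2*n^2 - 17*n + 8)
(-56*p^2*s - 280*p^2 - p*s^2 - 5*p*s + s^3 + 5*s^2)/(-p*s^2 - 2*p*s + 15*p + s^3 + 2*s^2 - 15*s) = (56*p^2 + p*s - s^2)/(p*s - 3*p - s^2 + 3*s)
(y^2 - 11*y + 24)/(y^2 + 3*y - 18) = (y - 8)/(y + 6)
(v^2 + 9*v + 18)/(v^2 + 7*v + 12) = (v + 6)/(v + 4)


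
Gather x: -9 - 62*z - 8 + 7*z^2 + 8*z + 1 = 7*z^2 - 54*z - 16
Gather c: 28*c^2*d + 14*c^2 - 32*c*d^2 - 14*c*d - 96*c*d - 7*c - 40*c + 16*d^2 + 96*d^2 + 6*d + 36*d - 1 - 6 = c^2*(28*d + 14) + c*(-32*d^2 - 110*d - 47) + 112*d^2 + 42*d - 7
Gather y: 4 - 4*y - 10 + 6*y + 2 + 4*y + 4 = 6*y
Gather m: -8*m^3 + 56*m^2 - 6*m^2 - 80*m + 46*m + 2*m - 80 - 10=-8*m^3 + 50*m^2 - 32*m - 90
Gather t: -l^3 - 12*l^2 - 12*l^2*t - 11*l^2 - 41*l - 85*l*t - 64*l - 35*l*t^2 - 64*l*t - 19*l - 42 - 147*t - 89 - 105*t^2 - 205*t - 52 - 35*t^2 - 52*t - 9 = -l^3 - 23*l^2 - 124*l + t^2*(-35*l - 140) + t*(-12*l^2 - 149*l - 404) - 192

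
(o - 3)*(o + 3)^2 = o^3 + 3*o^2 - 9*o - 27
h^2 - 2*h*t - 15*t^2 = (h - 5*t)*(h + 3*t)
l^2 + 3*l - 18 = (l - 3)*(l + 6)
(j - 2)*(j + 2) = j^2 - 4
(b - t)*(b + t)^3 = b^4 + 2*b^3*t - 2*b*t^3 - t^4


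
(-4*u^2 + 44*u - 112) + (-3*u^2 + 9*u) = -7*u^2 + 53*u - 112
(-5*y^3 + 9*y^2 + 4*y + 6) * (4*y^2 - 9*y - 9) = -20*y^5 + 81*y^4 - 20*y^3 - 93*y^2 - 90*y - 54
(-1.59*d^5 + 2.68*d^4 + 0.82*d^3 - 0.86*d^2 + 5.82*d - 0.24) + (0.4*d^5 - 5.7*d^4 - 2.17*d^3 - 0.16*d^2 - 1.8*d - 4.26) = -1.19*d^5 - 3.02*d^4 - 1.35*d^3 - 1.02*d^2 + 4.02*d - 4.5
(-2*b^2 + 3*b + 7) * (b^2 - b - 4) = -2*b^4 + 5*b^3 + 12*b^2 - 19*b - 28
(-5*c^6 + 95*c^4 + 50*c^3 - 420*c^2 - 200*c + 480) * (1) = -5*c^6 + 95*c^4 + 50*c^3 - 420*c^2 - 200*c + 480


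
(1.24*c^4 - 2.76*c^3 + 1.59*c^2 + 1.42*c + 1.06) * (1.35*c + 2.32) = 1.674*c^5 - 0.8492*c^4 - 4.2567*c^3 + 5.6058*c^2 + 4.7254*c + 2.4592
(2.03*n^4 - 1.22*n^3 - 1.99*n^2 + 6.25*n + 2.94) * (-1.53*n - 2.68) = -3.1059*n^5 - 3.5738*n^4 + 6.3143*n^3 - 4.2293*n^2 - 21.2482*n - 7.8792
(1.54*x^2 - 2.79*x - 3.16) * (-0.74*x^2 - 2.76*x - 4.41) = -1.1396*x^4 - 2.1858*x^3 + 3.2474*x^2 + 21.0255*x + 13.9356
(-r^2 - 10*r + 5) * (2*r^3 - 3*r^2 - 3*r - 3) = -2*r^5 - 17*r^4 + 43*r^3 + 18*r^2 + 15*r - 15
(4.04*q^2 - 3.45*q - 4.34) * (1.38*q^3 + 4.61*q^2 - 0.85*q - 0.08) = 5.5752*q^5 + 13.8634*q^4 - 25.3277*q^3 - 17.3981*q^2 + 3.965*q + 0.3472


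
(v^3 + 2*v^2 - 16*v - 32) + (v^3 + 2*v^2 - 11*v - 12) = 2*v^3 + 4*v^2 - 27*v - 44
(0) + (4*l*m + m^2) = 4*l*m + m^2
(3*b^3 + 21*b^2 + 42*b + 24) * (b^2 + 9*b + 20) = 3*b^5 + 48*b^4 + 291*b^3 + 822*b^2 + 1056*b + 480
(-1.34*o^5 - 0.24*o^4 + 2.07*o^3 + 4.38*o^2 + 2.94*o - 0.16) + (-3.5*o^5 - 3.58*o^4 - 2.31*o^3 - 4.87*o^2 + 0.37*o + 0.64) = -4.84*o^5 - 3.82*o^4 - 0.24*o^3 - 0.49*o^2 + 3.31*o + 0.48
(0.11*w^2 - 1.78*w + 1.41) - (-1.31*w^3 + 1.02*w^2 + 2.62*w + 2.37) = 1.31*w^3 - 0.91*w^2 - 4.4*w - 0.96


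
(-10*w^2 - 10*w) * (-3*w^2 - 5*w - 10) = 30*w^4 + 80*w^3 + 150*w^2 + 100*w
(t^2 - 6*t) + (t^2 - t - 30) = 2*t^2 - 7*t - 30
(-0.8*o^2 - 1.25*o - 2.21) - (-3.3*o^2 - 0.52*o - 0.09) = 2.5*o^2 - 0.73*o - 2.12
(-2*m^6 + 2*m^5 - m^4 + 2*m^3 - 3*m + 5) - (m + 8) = -2*m^6 + 2*m^5 - m^4 + 2*m^3 - 4*m - 3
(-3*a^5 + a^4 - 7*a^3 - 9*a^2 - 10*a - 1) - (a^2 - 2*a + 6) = -3*a^5 + a^4 - 7*a^3 - 10*a^2 - 8*a - 7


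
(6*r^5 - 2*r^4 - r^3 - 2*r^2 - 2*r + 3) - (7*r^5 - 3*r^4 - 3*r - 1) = -r^5 + r^4 - r^3 - 2*r^2 + r + 4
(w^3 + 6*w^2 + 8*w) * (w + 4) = w^4 + 10*w^3 + 32*w^2 + 32*w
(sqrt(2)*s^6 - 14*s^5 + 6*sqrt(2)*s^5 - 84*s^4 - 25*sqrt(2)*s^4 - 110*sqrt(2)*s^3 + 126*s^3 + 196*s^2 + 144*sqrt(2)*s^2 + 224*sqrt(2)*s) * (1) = sqrt(2)*s^6 - 14*s^5 + 6*sqrt(2)*s^5 - 84*s^4 - 25*sqrt(2)*s^4 - 110*sqrt(2)*s^3 + 126*s^3 + 196*s^2 + 144*sqrt(2)*s^2 + 224*sqrt(2)*s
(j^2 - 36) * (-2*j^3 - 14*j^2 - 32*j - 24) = -2*j^5 - 14*j^4 + 40*j^3 + 480*j^2 + 1152*j + 864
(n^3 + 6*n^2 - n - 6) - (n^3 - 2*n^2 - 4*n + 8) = 8*n^2 + 3*n - 14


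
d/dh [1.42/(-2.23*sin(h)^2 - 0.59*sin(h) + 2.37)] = (6.3332*sin(h) + 0.8378)*cos(h)/(2.23*sin(h)^2 + 0.59*sin(h) - 2.37)^2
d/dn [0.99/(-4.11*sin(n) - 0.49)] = 4.0689*cos(n)/(4.11*sin(n) + 0.49)^2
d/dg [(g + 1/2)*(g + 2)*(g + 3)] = 3*g^2 + 11*g + 17/2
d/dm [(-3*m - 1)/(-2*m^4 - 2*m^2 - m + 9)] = (6*m^4 + 6*m^2 + 3*m - (3*m + 1)*(8*m^3 + 4*m + 1) - 27)/(2*m^4 + 2*m^2 + m - 9)^2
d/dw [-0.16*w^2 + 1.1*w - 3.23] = 1.1 - 0.32*w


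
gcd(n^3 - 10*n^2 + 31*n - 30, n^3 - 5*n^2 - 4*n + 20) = n^2 - 7*n + 10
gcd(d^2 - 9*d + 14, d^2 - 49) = d - 7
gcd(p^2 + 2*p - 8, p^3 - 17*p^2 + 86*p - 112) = p - 2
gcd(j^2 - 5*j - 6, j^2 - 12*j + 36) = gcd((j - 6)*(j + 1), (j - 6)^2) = j - 6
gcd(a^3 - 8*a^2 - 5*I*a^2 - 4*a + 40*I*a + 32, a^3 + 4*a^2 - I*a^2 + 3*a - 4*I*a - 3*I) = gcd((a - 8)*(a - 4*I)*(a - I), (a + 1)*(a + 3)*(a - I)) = a - I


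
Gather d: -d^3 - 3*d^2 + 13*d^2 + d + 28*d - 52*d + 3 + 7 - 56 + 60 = -d^3 + 10*d^2 - 23*d + 14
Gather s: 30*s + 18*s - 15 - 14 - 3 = 48*s - 32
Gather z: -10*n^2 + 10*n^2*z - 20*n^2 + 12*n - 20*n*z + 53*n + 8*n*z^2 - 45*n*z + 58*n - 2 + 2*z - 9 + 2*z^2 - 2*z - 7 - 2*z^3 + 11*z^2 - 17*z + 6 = -30*n^2 + 123*n - 2*z^3 + z^2*(8*n + 13) + z*(10*n^2 - 65*n - 17) - 12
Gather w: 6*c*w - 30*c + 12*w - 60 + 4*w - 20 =-30*c + w*(6*c + 16) - 80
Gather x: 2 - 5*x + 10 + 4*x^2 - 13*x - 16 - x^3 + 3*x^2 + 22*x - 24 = -x^3 + 7*x^2 + 4*x - 28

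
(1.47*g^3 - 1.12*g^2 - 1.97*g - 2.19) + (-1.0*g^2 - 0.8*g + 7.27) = 1.47*g^3 - 2.12*g^2 - 2.77*g + 5.08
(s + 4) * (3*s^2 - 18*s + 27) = 3*s^3 - 6*s^2 - 45*s + 108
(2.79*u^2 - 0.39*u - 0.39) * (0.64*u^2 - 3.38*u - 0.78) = 1.7856*u^4 - 9.6798*u^3 - 1.1076*u^2 + 1.6224*u + 0.3042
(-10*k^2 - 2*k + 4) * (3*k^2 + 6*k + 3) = -30*k^4 - 66*k^3 - 30*k^2 + 18*k + 12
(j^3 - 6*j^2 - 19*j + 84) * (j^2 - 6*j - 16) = j^5 - 12*j^4 + j^3 + 294*j^2 - 200*j - 1344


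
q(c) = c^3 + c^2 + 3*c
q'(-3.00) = 24.00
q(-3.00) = -27.00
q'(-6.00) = 99.00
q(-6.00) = -198.00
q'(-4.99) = 67.72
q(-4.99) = -114.32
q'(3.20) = 40.12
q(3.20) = 52.61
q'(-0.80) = 3.32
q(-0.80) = -2.27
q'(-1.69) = 8.19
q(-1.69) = -7.04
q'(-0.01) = 2.98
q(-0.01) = -0.03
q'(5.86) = 117.74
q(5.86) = 253.15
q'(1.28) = 10.48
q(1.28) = 7.58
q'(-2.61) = 18.22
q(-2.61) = -18.80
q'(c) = 3*c^2 + 2*c + 3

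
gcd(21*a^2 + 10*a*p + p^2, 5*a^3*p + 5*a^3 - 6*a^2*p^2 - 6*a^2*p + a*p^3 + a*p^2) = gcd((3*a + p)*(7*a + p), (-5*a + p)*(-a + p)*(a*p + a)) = 1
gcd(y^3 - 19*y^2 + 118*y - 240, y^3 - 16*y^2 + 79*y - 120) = y^2 - 13*y + 40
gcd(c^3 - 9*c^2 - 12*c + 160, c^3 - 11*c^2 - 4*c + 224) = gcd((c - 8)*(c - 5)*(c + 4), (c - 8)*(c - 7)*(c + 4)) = c^2 - 4*c - 32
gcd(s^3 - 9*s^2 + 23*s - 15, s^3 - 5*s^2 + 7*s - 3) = s^2 - 4*s + 3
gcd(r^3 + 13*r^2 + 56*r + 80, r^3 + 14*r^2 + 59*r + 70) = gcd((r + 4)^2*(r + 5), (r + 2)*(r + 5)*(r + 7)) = r + 5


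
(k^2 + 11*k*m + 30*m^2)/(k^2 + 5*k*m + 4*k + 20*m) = (k + 6*m)/(k + 4)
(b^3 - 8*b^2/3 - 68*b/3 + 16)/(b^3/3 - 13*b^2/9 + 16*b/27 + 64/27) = 9*(3*b^3 - 8*b^2 - 68*b + 48)/(9*b^3 - 39*b^2 + 16*b + 64)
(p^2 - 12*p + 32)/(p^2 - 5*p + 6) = (p^2 - 12*p + 32)/(p^2 - 5*p + 6)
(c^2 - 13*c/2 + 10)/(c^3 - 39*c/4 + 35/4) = 2*(c - 4)/(2*c^2 + 5*c - 7)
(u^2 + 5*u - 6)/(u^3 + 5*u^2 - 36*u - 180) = (u - 1)/(u^2 - u - 30)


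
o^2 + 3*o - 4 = (o - 1)*(o + 4)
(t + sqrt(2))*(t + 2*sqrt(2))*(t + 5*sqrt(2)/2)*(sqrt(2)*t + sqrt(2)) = sqrt(2)*t^4 + sqrt(2)*t^3 + 11*t^3 + 11*t^2 + 19*sqrt(2)*t^2 + 20*t + 19*sqrt(2)*t + 20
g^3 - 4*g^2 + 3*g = g*(g - 3)*(g - 1)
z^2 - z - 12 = (z - 4)*(z + 3)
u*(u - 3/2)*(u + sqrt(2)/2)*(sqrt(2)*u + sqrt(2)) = sqrt(2)*u^4 - sqrt(2)*u^3/2 + u^3 - 3*sqrt(2)*u^2/2 - u^2/2 - 3*u/2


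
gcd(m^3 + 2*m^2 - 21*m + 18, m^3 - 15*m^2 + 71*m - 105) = m - 3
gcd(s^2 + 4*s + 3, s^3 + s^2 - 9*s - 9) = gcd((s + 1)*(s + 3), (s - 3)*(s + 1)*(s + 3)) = s^2 + 4*s + 3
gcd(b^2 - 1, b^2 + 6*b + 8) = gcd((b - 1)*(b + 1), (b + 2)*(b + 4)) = 1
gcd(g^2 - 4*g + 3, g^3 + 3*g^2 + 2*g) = 1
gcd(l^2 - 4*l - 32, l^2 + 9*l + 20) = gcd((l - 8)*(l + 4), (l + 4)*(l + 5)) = l + 4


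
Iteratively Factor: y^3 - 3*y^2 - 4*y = (y)*(y^2 - 3*y - 4) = y*(y + 1)*(y - 4)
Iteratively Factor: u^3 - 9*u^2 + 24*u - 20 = (u - 2)*(u^2 - 7*u + 10) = (u - 5)*(u - 2)*(u - 2)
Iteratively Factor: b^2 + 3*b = (b + 3)*(b)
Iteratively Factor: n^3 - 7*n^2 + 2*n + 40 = (n - 5)*(n^2 - 2*n - 8) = (n - 5)*(n - 4)*(n + 2)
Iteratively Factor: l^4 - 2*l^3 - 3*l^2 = (l - 3)*(l^3 + l^2) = (l - 3)*(l + 1)*(l^2) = l*(l - 3)*(l + 1)*(l)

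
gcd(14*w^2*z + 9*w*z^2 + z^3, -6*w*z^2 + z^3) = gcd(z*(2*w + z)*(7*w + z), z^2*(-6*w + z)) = z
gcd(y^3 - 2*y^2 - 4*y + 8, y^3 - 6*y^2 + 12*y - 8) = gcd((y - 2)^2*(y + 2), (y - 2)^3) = y^2 - 4*y + 4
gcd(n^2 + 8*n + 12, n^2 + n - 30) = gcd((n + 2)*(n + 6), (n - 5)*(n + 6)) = n + 6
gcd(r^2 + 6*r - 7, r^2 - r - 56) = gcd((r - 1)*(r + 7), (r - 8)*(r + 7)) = r + 7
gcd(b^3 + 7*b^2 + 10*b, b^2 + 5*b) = b^2 + 5*b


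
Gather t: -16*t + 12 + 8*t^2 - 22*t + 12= 8*t^2 - 38*t + 24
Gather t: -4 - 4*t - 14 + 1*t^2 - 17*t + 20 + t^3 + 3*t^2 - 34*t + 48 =t^3 + 4*t^2 - 55*t + 50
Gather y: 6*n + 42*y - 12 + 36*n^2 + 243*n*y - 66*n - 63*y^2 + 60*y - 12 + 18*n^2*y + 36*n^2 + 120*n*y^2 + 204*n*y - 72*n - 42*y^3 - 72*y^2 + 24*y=72*n^2 - 132*n - 42*y^3 + y^2*(120*n - 135) + y*(18*n^2 + 447*n + 126) - 24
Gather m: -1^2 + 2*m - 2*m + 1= 0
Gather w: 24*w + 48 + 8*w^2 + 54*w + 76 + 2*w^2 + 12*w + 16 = 10*w^2 + 90*w + 140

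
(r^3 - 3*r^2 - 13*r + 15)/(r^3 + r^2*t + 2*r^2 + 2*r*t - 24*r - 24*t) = (r^3 - 3*r^2 - 13*r + 15)/(r^3 + r^2*t + 2*r^2 + 2*r*t - 24*r - 24*t)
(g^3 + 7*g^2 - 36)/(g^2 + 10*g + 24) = (g^2 + g - 6)/(g + 4)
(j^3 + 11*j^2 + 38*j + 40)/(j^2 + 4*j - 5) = (j^2 + 6*j + 8)/(j - 1)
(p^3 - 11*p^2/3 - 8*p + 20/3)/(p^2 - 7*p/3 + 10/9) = 3*(p^2 - 3*p - 10)/(3*p - 5)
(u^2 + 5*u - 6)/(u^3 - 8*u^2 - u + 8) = (u + 6)/(u^2 - 7*u - 8)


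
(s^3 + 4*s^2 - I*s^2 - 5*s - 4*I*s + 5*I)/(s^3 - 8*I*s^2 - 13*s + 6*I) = (s^2 + 4*s - 5)/(s^2 - 7*I*s - 6)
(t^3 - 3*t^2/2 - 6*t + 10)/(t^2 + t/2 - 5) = t - 2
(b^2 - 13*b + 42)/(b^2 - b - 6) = (-b^2 + 13*b - 42)/(-b^2 + b + 6)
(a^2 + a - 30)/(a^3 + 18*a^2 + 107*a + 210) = (a - 5)/(a^2 + 12*a + 35)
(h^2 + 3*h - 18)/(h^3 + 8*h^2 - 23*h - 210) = (h - 3)/(h^2 + 2*h - 35)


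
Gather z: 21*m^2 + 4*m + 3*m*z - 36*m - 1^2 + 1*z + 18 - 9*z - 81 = 21*m^2 - 32*m + z*(3*m - 8) - 64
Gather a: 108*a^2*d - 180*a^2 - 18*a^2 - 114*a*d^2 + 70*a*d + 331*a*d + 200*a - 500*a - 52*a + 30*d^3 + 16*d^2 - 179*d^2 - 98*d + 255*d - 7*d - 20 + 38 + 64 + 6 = a^2*(108*d - 198) + a*(-114*d^2 + 401*d - 352) + 30*d^3 - 163*d^2 + 150*d + 88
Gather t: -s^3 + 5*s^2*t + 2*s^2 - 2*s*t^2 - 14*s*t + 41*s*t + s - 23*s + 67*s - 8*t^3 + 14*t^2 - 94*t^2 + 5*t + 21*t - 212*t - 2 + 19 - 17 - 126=-s^3 + 2*s^2 + 45*s - 8*t^3 + t^2*(-2*s - 80) + t*(5*s^2 + 27*s - 186) - 126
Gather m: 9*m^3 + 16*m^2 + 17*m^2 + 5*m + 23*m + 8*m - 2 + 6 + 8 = 9*m^3 + 33*m^2 + 36*m + 12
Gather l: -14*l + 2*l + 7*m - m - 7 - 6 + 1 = -12*l + 6*m - 12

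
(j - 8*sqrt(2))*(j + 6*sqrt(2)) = j^2 - 2*sqrt(2)*j - 96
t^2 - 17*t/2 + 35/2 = (t - 5)*(t - 7/2)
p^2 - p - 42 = (p - 7)*(p + 6)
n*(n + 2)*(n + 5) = n^3 + 7*n^2 + 10*n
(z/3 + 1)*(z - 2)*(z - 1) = z^3/3 - 7*z/3 + 2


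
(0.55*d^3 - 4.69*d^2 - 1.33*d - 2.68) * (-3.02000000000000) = -1.661*d^3 + 14.1638*d^2 + 4.0166*d + 8.0936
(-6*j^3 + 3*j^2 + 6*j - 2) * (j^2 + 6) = -6*j^5 + 3*j^4 - 30*j^3 + 16*j^2 + 36*j - 12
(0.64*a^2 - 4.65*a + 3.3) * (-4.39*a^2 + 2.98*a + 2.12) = -2.8096*a^4 + 22.3207*a^3 - 26.9872*a^2 - 0.0240000000000009*a + 6.996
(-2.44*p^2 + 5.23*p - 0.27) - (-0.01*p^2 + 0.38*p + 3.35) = -2.43*p^2 + 4.85*p - 3.62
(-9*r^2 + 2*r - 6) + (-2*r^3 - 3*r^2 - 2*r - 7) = -2*r^3 - 12*r^2 - 13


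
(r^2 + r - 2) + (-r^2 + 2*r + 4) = 3*r + 2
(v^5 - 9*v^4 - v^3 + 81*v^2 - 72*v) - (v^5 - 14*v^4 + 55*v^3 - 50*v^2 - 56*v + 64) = 5*v^4 - 56*v^3 + 131*v^2 - 16*v - 64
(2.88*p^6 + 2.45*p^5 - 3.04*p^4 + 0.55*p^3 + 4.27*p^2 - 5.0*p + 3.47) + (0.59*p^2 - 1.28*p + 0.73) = 2.88*p^6 + 2.45*p^5 - 3.04*p^4 + 0.55*p^3 + 4.86*p^2 - 6.28*p + 4.2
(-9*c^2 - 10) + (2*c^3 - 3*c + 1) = 2*c^3 - 9*c^2 - 3*c - 9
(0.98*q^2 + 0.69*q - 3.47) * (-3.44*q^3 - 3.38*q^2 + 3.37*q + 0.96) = -3.3712*q^5 - 5.686*q^4 + 12.9072*q^3 + 14.9947*q^2 - 11.0315*q - 3.3312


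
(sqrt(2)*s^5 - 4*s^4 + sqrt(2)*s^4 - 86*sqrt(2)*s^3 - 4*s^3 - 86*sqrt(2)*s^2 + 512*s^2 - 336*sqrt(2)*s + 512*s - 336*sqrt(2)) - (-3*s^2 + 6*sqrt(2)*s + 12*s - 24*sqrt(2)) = sqrt(2)*s^5 - 4*s^4 + sqrt(2)*s^4 - 86*sqrt(2)*s^3 - 4*s^3 - 86*sqrt(2)*s^2 + 515*s^2 - 342*sqrt(2)*s + 500*s - 312*sqrt(2)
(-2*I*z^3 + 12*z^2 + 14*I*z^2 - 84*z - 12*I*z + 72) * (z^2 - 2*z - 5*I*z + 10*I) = -2*I*z^5 + 2*z^4 + 18*I*z^4 - 18*z^3 - 100*I*z^3 + 40*z^2 + 564*I*z^2 - 24*z - 1200*I*z + 720*I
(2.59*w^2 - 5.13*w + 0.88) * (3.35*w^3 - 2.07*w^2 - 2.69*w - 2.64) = 8.6765*w^5 - 22.5468*w^4 + 6.6*w^3 + 5.1405*w^2 + 11.176*w - 2.3232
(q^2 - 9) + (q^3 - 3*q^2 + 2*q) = q^3 - 2*q^2 + 2*q - 9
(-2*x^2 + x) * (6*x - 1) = -12*x^3 + 8*x^2 - x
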